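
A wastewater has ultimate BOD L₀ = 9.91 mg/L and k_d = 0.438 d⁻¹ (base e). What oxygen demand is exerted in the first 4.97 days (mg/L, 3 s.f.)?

y ≈ 8.79 mg/L

y_t = L₀(1 − e^(−k_d t)) = 9.91 × (1 − e^(−0.438×4.97))
= 9.91 × (1 − 0.1134) = 9.91 × 0.8866 = 8.786 mg/L.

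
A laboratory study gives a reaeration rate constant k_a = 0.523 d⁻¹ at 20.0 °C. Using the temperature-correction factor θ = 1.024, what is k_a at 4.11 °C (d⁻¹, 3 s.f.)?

k_a ≈ 0.359 d⁻¹

k_a(T₂) = k_a(T₁) · θ^(T₂−T₁) = 0.523 × 1.024^(4.11−20.0)
= 0.523 × 1.024^-15.9 = 0.523 × 0.6860 = 0.3588 d⁻¹.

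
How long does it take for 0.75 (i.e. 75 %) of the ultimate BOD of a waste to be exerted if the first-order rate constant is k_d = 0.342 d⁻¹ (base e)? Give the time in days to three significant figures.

t ≈ 4.05 d

y/L₀ = 1 − e^(−k_d t) = 0.75 ⇒ e^(−k_d t) = 0.250
t = −ln(0.250) / 0.342 = 1.386 / 0.342 = 4.053 d.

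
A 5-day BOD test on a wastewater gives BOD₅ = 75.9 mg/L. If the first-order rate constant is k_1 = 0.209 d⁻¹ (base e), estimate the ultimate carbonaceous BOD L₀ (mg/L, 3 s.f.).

L₀ ≈ 117 mg/L

BOD₅ = L₀(1 − e^(−5k_1)) ⇒ L₀ = BOD₅ / (1 − e^(−5×0.209))
= 75.9 / (1 − 0.3517) = 75.9 / 0.6483 = 117.1 mg/L.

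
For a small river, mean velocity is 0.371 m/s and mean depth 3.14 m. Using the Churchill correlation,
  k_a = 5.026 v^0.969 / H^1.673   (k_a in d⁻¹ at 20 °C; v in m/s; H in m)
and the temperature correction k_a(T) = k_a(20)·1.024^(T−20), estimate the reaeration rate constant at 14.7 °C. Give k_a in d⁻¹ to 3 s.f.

k_a(20) = 5.026 × 0.371^0.969 / 3.14^1.673 = 5.026 × 0.3826 / 6.782 = 0.2835 d⁻¹.
k_a(14.7) = 0.2835 × 1.024^(14.7−20) = 0.2835 × 0.8819 = 0.2500 d⁻¹.

k_a ≈ 0.250 d⁻¹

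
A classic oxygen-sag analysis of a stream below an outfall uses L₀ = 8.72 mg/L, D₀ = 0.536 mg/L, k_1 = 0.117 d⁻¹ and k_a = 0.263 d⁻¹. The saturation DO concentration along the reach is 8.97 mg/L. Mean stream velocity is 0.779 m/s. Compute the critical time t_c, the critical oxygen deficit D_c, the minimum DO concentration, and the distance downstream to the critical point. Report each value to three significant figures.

t_c = [1/(k_a−k_1)] ln[(k_a/k_1)(1 − D₀(k_a−k_1)/(k_1 L₀))]
= [1/(0.263−0.117)] ln[(0.263/0.117)(1 − 0.536×0.1460/(0.117×8.72))]
= (1/0.1460) ln[2.248 × 0.9233] = 6.849 × ln(2.075) = 6.849 × 0.7302 = 5.001 d.
D_c = (k_1/k_a) L₀ e^(−k_1 t_c) = (0.117/0.263) × 8.72 × e^(−0.117×5.001) = 0.4449 × 8.72 × 0.5570 = 2.161 mg/L.
Minimum DO = C_s − D_c = 8.97 − 2.161 = 6.809 mg/L.
x_c = v t_c = 0.779 m/s × 5.001 d × 86400 s/d = 336600 m ≈ 337 km.

t_c ≈ 5.00 d; D_c ≈ 2.16 mg/L; min DO ≈ 6.81 mg/L; x_c ≈ 337 km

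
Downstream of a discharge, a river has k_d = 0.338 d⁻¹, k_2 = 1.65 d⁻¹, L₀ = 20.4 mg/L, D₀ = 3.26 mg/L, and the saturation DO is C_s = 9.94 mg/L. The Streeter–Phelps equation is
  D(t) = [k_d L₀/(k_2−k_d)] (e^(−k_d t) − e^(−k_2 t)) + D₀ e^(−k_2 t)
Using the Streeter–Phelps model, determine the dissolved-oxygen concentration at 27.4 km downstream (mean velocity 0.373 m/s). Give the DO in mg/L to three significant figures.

Travel time t = x/v = 27.4 km / (0.373 m/s) = 27400 m / 0.373 m/s = 73460 s = 0.8502 d.
k_d L₀/(k_2−k_d) = 0.338×20.4/(1.65−0.338) = 6.895/1.312 = 5.255 mg/L.
e^(−k_d t) = e^(−0.338×0.8502) = 0.7502; e^(−k_2 t) = e^(−1.65×0.8502) = 0.2459.
D = 5.255 × (0.7502 − 0.2459) + 3.26 × 0.2459 = 2.651 + 0.8016 = 3.452 mg/L.
DO = C_s − D = 9.94 − 3.452 = 6.488 mg/L.

DO ≈ 6.49 mg/L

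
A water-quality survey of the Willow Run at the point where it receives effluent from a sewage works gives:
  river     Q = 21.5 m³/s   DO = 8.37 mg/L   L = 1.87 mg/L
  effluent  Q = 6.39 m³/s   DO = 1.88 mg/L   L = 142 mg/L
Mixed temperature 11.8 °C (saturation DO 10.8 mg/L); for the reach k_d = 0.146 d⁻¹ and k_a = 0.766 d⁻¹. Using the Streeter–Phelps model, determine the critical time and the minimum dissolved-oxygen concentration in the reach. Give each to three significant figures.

Mixed DO = (21.5×8.37 + 6.39×1.88)/(21.5+6.39) = 192.0/27.89 = 6.883 mg/L.
Mixed L₀ = (21.5×1.87 + 6.39×142)/(27.89) = 947.6/27.89 = 33.98 mg/L.
Initial deficit D₀ = C_s − DO₀ = 10.8 − 6.883 = 3.917 mg/L.
t_c = (1/0.6200) ln[(0.766/0.146)(1 − 3.917×0.6200/(0.146×33.98))] = 1.613 × ln(2.678) = 1.589 d.
D_c = (0.146/0.766) × 33.98 × e^(−0.146×1.589) = 0.1906 × 33.98 × 0.7930 = 5.135 mg/L.
Minimum DO = 10.8 − 5.135 = 5.665 mg/L.

t_c ≈ 1.59 d; minimum DO ≈ 5.66 mg/L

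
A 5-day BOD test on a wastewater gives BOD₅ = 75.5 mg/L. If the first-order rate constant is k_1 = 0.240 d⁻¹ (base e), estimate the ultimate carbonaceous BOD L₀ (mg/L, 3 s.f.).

L₀ ≈ 108 mg/L

BOD₅ = L₀(1 − e^(−5k_1)) ⇒ L₀ = BOD₅ / (1 − e^(−5×0.240))
= 75.5 / (1 − 0.3012) = 75.5 / 0.6988 = 108.0 mg/L.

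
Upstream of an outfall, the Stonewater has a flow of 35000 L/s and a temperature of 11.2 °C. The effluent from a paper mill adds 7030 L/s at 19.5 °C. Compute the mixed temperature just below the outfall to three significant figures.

Flow-weighted mixing: C = (Q_r C_r + Q_w C_w)/(Q_r + Q_w)
= (35000×11.2 + 7030×19.5)/(35000 + 7030) = 529100/42030 = 12.59 °C.

12.6 °C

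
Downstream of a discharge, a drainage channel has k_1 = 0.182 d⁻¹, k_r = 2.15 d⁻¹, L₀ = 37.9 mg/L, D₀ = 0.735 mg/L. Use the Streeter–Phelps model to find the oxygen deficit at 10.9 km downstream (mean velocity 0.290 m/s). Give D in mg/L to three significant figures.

D ≈ 2.15 mg/L

Travel time t = x/v = 10.9 km / (0.290 m/s) = 10900 m / 0.290 m/s = 37590 s = 0.4350 d.
k_1 L₀/(k_r−k_1) = 0.182×37.9/(2.15−0.182) = 6.898/1.968 = 3.505 mg/L.
e^(−k_1 t) = e^(−0.182×0.4350) = 0.9239; e^(−k_r t) = e^(−2.15×0.4350) = 0.3925.
D = 3.505 × (0.9239 − 0.3925) + 0.735 × 0.3925 = 1.863 + 0.2885 = 2.151 mg/L.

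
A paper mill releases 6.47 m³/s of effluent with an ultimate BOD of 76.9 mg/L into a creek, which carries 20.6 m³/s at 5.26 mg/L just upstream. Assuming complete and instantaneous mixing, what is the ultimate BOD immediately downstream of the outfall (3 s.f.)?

Flow-weighted mixing: C = (Q_r C_r + Q_w C_w)/(Q_r + Q_w)
= (20.6×5.26 + 6.47×76.9)/(20.6 + 6.47) = 605.9/27.07 = 22.38 mg/L.

22.4 mg/L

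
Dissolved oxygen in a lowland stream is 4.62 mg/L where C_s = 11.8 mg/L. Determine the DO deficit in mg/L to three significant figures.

D = C_s − C = 11.8 − 4.62 = 7.18 mg/L.

D ≈ 7.18 mg/L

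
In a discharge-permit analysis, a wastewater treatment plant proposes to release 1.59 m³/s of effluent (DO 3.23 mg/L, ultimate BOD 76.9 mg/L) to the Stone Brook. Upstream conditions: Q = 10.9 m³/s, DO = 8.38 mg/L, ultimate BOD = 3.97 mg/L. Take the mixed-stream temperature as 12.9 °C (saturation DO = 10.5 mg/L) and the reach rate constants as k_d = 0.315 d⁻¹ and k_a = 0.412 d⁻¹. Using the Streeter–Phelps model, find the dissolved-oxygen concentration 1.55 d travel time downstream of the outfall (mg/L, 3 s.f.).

DO ≈ 5.35 mg/L

Mixed DO = (10.9×8.38 + 1.59×3.23)/(10.9+1.59) = 96.48/12.49 = 7.724 mg/L.
Mixed L₀ = (10.9×3.97 + 1.59×76.9)/(12.49) = 165.5/12.49 = 13.25 mg/L.
Initial deficit D₀ = C_s − DO₀ = 10.5 − 7.724 = 2.776 mg/L.
D(1.55) = [0.315×13.25/(0.412−0.315)](e^(−0.315×1.55) − e^(−0.412×1.55)) + 2.776 e^(−0.412×1.55)
= 43.04 × (0.6137 − 0.5280) + 2.776 × 0.5280 = 5.153 mg/L.
DO = 10.5 − 5.153 = 5.347 mg/L.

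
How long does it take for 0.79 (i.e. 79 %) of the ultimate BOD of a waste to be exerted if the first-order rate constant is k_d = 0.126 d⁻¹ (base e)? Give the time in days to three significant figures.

y/L₀ = 1 − e^(−k_d t) = 0.79 ⇒ e^(−k_d t) = 0.210
t = −ln(0.210) / 0.126 = 1.561 / 0.126 = 12.39 d.

t ≈ 12.4 d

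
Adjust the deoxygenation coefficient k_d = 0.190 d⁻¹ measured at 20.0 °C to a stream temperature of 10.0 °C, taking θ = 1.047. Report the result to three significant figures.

k_d(T₂) = k_d(T₁) · θ^(T₂−T₁) = 0.190 × 1.047^(10.0−20.0)
= 0.190 × 1.047^-10.0 = 0.190 × 0.6317 = 0.1200 d⁻¹.

k_d ≈ 0.120 d⁻¹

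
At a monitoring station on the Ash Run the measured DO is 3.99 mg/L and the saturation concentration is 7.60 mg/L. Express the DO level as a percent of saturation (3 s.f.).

52.5 % saturation

% saturation = C/C_s × 100 = 3.99/7.60 × 100 = 52.5 %.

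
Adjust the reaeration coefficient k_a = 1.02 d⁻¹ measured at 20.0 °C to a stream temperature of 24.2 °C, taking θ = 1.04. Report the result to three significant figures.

k_a(T₂) = k_a(T₁) · θ^(T₂−T₁) = 1.02 × 1.04^(24.2−20.0)
= 1.02 × 1.04^4.20 = 1.02 × 1.179 = 1.203 d⁻¹.

k_a ≈ 1.20 d⁻¹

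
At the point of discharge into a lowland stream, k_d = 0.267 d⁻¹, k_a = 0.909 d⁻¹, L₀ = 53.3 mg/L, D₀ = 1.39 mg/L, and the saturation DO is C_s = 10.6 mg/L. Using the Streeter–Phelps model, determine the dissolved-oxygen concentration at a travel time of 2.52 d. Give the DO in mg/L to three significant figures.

k_d L₀/(k_a−k_d) = 0.267×53.3/(0.909−0.267) = 14.23/0.6420 = 22.17 mg/L.
e^(−k_d t) = e^(−0.267×2.520) = 0.5103; e^(−k_a t) = e^(−0.909×2.520) = 0.1012.
D = 22.17 × (0.5103 − 0.1012) + 1.39 × 0.1012 = 9.068 + 0.1407 = 9.208 mg/L.
DO = C_s − D = 10.6 − 9.208 = 1.392 mg/L.

DO ≈ 1.39 mg/L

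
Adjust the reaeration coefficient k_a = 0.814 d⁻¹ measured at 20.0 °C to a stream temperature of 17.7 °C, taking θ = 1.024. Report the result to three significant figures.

k_a(T₂) = k_a(T₁) · θ^(T₂−T₁) = 0.814 × 1.024^(17.7−20.0)
= 0.814 × 1.024^-2.30 = 0.814 × 0.9469 = 0.7708 d⁻¹.

k_a ≈ 0.771 d⁻¹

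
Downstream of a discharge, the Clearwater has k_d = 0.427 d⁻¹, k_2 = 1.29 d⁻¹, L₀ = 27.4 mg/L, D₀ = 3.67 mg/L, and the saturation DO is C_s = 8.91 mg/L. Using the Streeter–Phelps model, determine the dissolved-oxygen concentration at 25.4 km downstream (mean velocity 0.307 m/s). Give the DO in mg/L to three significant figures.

Travel time t = x/v = 25.4 km / (0.307 m/s) = 25400 m / 0.307 m/s = 82740 s = 0.9576 d.
k_d L₀/(k_2−k_d) = 0.427×27.4/(1.29−0.427) = 11.70/0.8630 = 13.56 mg/L.
e^(−k_d t) = e^(−0.427×0.9576) = 0.6644; e^(−k_2 t) = e^(−1.29×0.9576) = 0.2907.
D = 13.56 × (0.6644 − 0.2907) + 3.67 × 0.2907 = 5.065 + 1.067 = 6.132 mg/L.
DO = C_s − D = 8.91 − 6.132 = 2.778 mg/L.

DO ≈ 2.78 mg/L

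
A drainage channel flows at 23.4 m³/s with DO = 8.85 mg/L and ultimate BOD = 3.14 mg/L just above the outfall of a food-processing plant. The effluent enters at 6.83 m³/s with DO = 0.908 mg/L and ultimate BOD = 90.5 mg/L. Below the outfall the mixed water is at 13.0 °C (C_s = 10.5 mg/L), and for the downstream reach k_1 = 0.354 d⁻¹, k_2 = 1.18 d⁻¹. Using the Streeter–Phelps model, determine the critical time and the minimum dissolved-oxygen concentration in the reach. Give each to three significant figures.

Mixed DO = (23.4×8.85 + 6.83×0.908)/(23.4+6.83) = 213.3/30.23 = 7.056 mg/L.
Mixed L₀ = (23.4×3.14 + 6.83×90.5)/(30.23) = 691.6/30.23 = 22.88 mg/L.
Initial deficit D₀ = C_s − DO₀ = 10.5 − 7.056 = 3.444 mg/L.
t_c = (1/0.8260) ln[(1.18/0.354)(1 − 3.444×0.8260/(0.354×22.88))] = 1.211 × ln(2.162) = 0.9336 d.
D_c = (0.354/1.18) × 22.88 × e^(−0.354×0.9336) = 0.3000 × 22.88 × 0.7186 = 4.932 mg/L.
Minimum DO = 10.5 − 4.932 = 5.568 mg/L.

t_c ≈ 0.934 d; minimum DO ≈ 5.57 mg/L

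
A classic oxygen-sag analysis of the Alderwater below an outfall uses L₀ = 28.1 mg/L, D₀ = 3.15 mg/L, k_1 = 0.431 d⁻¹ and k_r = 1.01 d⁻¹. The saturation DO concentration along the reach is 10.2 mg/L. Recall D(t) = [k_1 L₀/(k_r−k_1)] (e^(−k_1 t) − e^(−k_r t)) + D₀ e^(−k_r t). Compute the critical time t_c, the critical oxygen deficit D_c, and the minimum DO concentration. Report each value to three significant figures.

With k_r/k_1 = 2.343 and 1 − D₀(k_r−k_1)/(k_1 L₀) = 0.8494,
t_c = ln(2.343 × 0.8494) / (1.01 − 0.431) = ln(1.990) / 0.5790 = 0.6884/0.5790 = 1.189 d.
D_c = (k_1/k_r) L₀ e^(−k_1 t_c) = (0.431/1.01) × 28.1 × e^(−0.431×1.189) = 0.4267 × 28.1 × 0.5990 = 7.183 mg/L.
Minimum DO = C_s − D_c = 10.2 − 7.183 = 3.017 mg/L.

t_c ≈ 1.19 d; D_c ≈ 7.18 mg/L; min DO ≈ 3.02 mg/L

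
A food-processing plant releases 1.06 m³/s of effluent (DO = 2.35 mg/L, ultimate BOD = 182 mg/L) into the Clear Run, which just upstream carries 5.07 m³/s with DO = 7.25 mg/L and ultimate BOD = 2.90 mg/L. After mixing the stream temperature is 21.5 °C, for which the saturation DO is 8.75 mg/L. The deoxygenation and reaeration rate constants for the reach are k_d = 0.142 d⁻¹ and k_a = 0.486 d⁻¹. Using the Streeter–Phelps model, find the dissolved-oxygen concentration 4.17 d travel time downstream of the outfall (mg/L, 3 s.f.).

DO ≈ 2.55 mg/L

Mixed DO = (5.07×7.25 + 1.06×2.35)/(5.07+1.06) = 39.25/6.130 = 6.403 mg/L.
Mixed L₀ = (5.07×2.90 + 1.06×182)/(6.130) = 207.6/6.130 = 33.87 mg/L.
Initial deficit D₀ = C_s − DO₀ = 8.75 − 6.403 = 2.347 mg/L.
D(4.17) = [0.142×33.87/(0.486−0.142)](e^(−0.142×4.17) − e^(−0.486×4.17)) + 2.347 e^(−0.486×4.17)
= 13.98 × (0.5531 − 0.1318) + 2.347 × 0.1318 = 6.200 mg/L.
DO = 8.75 − 6.200 = 2.550 mg/L.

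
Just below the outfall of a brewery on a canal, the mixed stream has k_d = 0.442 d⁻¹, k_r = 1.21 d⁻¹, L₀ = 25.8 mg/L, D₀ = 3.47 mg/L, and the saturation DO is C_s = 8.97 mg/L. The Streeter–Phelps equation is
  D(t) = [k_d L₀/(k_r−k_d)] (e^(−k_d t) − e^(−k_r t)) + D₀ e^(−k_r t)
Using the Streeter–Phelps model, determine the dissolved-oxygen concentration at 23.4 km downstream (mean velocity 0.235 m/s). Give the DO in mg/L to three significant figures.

Travel time t = x/v = 23.4 km / (0.235 m/s) = 23400 m / 0.235 m/s = 99570 s = 1.152 d.
k_d L₀/(k_r−k_d) = 0.442×25.8/(1.21−0.442) = 11.40/0.7680 = 14.85 mg/L.
e^(−k_d t) = e^(−0.442×1.152) = 0.6009; e^(−k_r t) = e^(−1.21×1.152) = 0.2480.
D = 14.85 × (0.6009 − 0.2480) + 3.47 × 0.2480 = 5.240 + 0.8604 = 6.100 mg/L.
DO = C_s − D = 8.97 − 6.100 = 2.870 mg/L.

DO ≈ 2.87 mg/L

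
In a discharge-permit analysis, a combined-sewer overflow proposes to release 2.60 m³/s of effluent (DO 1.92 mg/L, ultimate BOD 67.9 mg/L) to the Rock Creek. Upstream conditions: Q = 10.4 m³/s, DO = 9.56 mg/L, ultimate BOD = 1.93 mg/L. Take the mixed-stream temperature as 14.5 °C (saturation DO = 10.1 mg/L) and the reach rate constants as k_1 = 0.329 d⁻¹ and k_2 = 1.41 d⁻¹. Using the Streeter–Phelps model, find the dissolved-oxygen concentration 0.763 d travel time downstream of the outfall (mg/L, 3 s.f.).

DO ≈ 7.38 mg/L

Mixed DO = (10.4×9.56 + 2.60×1.92)/(10.4+2.60) = 104.4/13.00 = 8.032 mg/L.
Mixed L₀ = (10.4×1.93 + 2.60×67.9)/(13.00) = 196.6/13.00 = 15.12 mg/L.
Initial deficit D₀ = C_s − DO₀ = 10.1 − 8.032 = 2.068 mg/L.
D(0.763) = [0.329×15.12/(1.41−0.329)](e^(−0.329×0.763) − e^(−1.41×0.763)) + 2.068 e^(−1.41×0.763)
= 4.603 × (0.7780 − 0.3410) + 2.068 × 0.3410 = 2.717 mg/L.
DO = 10.1 − 2.717 = 7.383 mg/L.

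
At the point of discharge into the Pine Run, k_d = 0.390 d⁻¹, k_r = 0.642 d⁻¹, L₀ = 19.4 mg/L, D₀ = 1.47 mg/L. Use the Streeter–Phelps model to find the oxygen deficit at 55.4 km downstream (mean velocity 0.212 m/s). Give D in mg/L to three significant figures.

Travel time t = x/v = 55.4 km / (0.212 m/s) = 55400 m / 0.212 m/s = 261300 s = 3.025 d.
k_d L₀/(k_r−k_d) = 0.390×19.4/(0.642−0.390) = 7.566/0.2520 = 30.02 mg/L.
e^(−k_d t) = e^(−0.390×3.025) = 0.3074; e^(−k_r t) = e^(−0.642×3.025) = 0.1435.
D = 30.02 × (0.3074 − 0.1435) + 1.47 × 0.1435 = 4.923 + 0.2109 = 5.134 mg/L.

D ≈ 5.13 mg/L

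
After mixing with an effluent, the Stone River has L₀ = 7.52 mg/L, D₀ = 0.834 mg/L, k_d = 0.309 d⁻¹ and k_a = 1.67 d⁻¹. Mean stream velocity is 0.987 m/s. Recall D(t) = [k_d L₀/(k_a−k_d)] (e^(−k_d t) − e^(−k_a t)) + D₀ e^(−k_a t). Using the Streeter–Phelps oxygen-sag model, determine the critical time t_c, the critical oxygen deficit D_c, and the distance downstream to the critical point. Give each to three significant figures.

At the critical point dD/dt = 0, so k_d L₀ e^(−k_d t) = k_a D. Substituting D(t) from the Streeter–Phelps equation and solving for t gives
t_c = ln[(k_a/k_d)(1 − D₀(k_a−k_d)/(k_d L₀))] / (k_a−k_d).
Here k_a−k_d = 1.361 d⁻¹ and 1 − D₀(k_a−k_d)/(k_d L₀) = 1 − 0.834×1.361/(0.309×7.52) = 0.5115, so
t_c = ln(5.405 × 0.5115) / 1.361 = 1.017 / 1.361 = 0.7471 d.
D_c = (k_d/k_a) L₀ e^(−k_d t_c) = (0.309/1.67) × 7.52 × e^(−0.309×0.7471) = 0.1850 × 7.52 × 0.7938 = 1.105 mg/L.
x_c = v t_c = 0.987 m/s × 0.7471 d × 86400 s/d = 63710 m ≈ 63.7 km.

t_c ≈ 0.747 d; D_c ≈ 1.10 mg/L; x_c ≈ 63.7 km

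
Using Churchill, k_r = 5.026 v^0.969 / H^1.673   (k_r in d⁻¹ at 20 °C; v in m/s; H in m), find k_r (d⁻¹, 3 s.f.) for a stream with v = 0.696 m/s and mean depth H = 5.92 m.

k_r = 5.026 × 0.696^0.969 / 5.92^1.673 = 5.026 × 0.7039 / 19.59 = 0.1806 d⁻¹.

k_r ≈ 0.181 d⁻¹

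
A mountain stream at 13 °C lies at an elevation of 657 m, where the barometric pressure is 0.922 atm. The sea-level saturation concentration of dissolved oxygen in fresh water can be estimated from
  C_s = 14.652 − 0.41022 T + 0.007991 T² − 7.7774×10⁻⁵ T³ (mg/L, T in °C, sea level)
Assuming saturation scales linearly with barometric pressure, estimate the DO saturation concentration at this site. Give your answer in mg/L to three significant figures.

C_s ≈ 9.68 mg/L

At sea level: C_s = 14.652 − 0.41022×13 + 0.007991×13² − 7.7774×10⁻⁵×13³ = 10.50 mg/L.
Pressure correction: C_s' = 10.50 × 0.922 = 9.680 mg/L.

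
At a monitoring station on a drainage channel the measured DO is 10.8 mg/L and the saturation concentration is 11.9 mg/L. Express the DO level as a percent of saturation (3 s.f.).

90.8 % saturation

% saturation = C/C_s × 100 = 10.8/11.9 × 100 = 90.8 %.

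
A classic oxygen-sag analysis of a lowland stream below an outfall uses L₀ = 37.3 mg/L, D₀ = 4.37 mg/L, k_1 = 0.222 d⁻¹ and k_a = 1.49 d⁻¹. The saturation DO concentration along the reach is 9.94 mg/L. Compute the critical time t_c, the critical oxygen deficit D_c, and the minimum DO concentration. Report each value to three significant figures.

t_c ≈ 0.629 d; D_c ≈ 4.83 mg/L; min DO ≈ 5.11 mg/L

With k_a/k_1 = 6.712 and 1 − D₀(k_a−k_1)/(k_1 L₀) = 0.3308,
t_c = ln(6.712 × 0.3308) / (1.49 − 0.222) = ln(2.220) / 1.268 = 0.7977/1.268 = 0.6291 d.
D_c = (k_1/k_a) L₀ e^(−k_1 t_c) = (0.222/1.49) × 37.3 × e^(−0.222×0.6291) = 0.1490 × 37.3 × 0.8697 = 4.833 mg/L.
Minimum DO = C_s − D_c = 9.94 − 4.833 = 5.107 mg/L.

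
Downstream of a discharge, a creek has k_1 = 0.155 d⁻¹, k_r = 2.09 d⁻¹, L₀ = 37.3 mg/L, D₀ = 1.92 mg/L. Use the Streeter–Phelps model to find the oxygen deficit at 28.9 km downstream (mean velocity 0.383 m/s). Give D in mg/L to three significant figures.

D ≈ 2.44 mg/L

Travel time t = x/v = 28.9 km / (0.383 m/s) = 28900 m / 0.383 m/s = 75460 s = 0.8733 d.
k_1 L₀/(k_r−k_1) = 0.155×37.3/(2.09−0.155) = 5.781/1.935 = 2.988 mg/L.
e^(−k_1 t) = e^(−0.155×0.8733) = 0.8734; e^(−k_r t) = e^(−2.09×0.8733) = 0.1612.
D = 2.988 × (0.8734 − 0.1612) + 1.92 × 0.1612 = 2.128 + 0.3094 = 2.437 mg/L.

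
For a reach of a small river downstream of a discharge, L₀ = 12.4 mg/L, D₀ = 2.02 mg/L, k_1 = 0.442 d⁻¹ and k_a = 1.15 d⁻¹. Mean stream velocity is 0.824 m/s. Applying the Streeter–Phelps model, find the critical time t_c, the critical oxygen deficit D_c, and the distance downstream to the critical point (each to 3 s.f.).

t_c ≈ 0.923 d; D_c ≈ 3.17 mg/L; x_c ≈ 65.7 km

With k_a/k_1 = 2.602 and 1 − D₀(k_a−k_1)/(k_1 L₀) = 0.7391,
t_c = ln(2.602 × 0.7391) / (1.15 − 0.442) = ln(1.923) / 0.7080 = 0.6538/0.7080 = 0.9235 d.
L(t_c) = L₀ e^(−k_1 t_c) = 12.4 × 0.6649 = 8.244 mg/L, and at the critical point k_a D_c = k_1 L, so D_c = (0.442/1.15) × 8.244 = 3.169 mg/L.
x_c = v t_c = 0.824 m/s × 0.9235 d × 86400 s/d = 65750 m ≈ 65.7 km.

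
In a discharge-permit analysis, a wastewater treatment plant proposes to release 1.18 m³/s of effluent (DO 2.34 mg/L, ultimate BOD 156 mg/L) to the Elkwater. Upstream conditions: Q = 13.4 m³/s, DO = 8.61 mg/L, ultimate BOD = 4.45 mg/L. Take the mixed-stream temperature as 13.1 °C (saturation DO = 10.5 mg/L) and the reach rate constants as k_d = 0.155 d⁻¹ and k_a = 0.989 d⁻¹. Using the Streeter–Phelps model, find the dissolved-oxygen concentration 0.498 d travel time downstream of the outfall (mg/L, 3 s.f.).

DO ≈ 8.06 mg/L

Mixed DO = (13.4×8.61 + 1.18×2.34)/(13.4+1.18) = 118.1/14.58 = 8.103 mg/L.
Mixed L₀ = (13.4×4.45 + 1.18×156)/(14.58) = 243.7/14.58 = 16.72 mg/L.
Initial deficit D₀ = C_s − DO₀ = 10.5 − 8.103 = 2.397 mg/L.
D(0.498) = [0.155×16.72/(0.989−0.155)](e^(−0.155×0.498) − e^(−0.989×0.498)) + 2.397 e^(−0.989×0.498)
= 3.107 × (0.9257 − 0.6111) + 2.397 × 0.6111 = 2.442 mg/L.
DO = 10.5 − 2.442 = 8.058 mg/L.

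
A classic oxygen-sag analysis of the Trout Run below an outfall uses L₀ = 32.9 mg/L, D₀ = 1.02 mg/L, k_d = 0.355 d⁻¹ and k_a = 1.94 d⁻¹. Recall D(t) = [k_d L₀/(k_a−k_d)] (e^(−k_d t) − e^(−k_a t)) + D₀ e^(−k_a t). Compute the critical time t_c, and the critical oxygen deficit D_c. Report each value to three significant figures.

With k_a/k_d = 5.465 and 1 − D₀(k_a−k_d)/(k_d L₀) = 0.8616,
t_c = ln(5.465 × 0.8616) / (1.94 − 0.355) = ln(4.708) / 1.585 = 1.549/1.585 = 0.9775 d.
L(t_c) = L₀ e^(−k_d t_c) = 32.9 × 0.7068 = 23.25 mg/L, and at the critical point k_a D_c = k_d L, so D_c = (0.355/1.94) × 23.25 = 4.255 mg/L.

t_c ≈ 0.977 d; D_c ≈ 4.26 mg/L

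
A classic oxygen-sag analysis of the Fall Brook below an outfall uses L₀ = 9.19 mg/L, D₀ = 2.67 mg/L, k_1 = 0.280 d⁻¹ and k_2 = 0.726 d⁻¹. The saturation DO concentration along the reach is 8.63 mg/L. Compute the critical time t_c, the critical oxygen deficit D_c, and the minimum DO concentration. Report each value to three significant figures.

t_c = [1/(k_2−k_1)] ln[(k_2/k_1)(1 − D₀(k_2−k_1)/(k_1 L₀))]
= [1/(0.726−0.280)] ln[(0.726/0.280)(1 − 2.67×0.4460/(0.280×9.19))]
= (1/0.4460) ln[2.593 × 0.5372] = 2.242 × ln(1.393) = 2.242 × 0.3314 = 0.7431 d.
D_c = (k_1/k_2) L₀ e^(−k_1 t_c) = (0.280/0.726) × 9.19 × e^(−0.280×0.7431) = 0.3857 × 9.19 × 0.8122 = 2.879 mg/L.
Minimum DO = C_s − D_c = 8.63 − 2.879 = 5.751 mg/L.

t_c ≈ 0.743 d; D_c ≈ 2.88 mg/L; min DO ≈ 5.75 mg/L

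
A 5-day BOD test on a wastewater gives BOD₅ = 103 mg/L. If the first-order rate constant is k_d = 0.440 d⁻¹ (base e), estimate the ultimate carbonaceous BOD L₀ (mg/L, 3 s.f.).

L₀ ≈ 116 mg/L

BOD₅ = L₀(1 − e^(−5k_d)) ⇒ L₀ = BOD₅ / (1 − e^(−5×0.440))
= 103 / (1 − 0.1108) = 103 / 0.8892 = 115.8 mg/L.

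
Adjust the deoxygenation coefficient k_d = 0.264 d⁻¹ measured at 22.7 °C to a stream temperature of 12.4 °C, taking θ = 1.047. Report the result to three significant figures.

k_d ≈ 0.164 d⁻¹

k_d(T₂) = k_d(T₁) · θ^(T₂−T₁) = 0.264 × 1.047^(12.4−22.7)
= 0.264 × 1.047^-10.3 = 0.264 × 0.6231 = 0.1645 d⁻¹.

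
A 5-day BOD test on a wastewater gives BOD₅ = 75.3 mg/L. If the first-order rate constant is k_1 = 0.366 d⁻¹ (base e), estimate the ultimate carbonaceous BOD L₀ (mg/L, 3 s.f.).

L₀ ≈ 89.7 mg/L

BOD₅ = L₀(1 − e^(−5k_1)) ⇒ L₀ = BOD₅ / (1 − e^(−5×0.366))
= 75.3 / (1 − 0.1604) = 75.3 / 0.8396 = 89.69 mg/L.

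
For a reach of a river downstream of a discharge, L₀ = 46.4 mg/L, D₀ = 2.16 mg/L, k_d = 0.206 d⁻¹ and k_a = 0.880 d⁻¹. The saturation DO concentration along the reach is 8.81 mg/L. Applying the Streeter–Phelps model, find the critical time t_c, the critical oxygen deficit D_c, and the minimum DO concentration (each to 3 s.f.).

t_c = [1/(k_a−k_d)] ln[(k_a/k_d)(1 − D₀(k_a−k_d)/(k_d L₀))]
= [1/(0.880−0.206)] ln[(0.880/0.206)(1 − 2.16×0.6740/(0.206×46.4))]
= (1/0.6740) ln[4.272 × 0.8477] = 1.484 × ln(3.621) = 1.484 × 1.287 = 1.909 d.
L(t_c) = L₀ e^(−k_d t_c) = 46.4 × 0.6748 = 31.31 mg/L, and at the critical point k_a D_c = k_d L, so D_c = (0.206/0.880) × 31.31 = 7.330 mg/L.
Minimum DO = C_s − D_c = 8.81 − 7.330 = 1.480 mg/L.

t_c ≈ 1.91 d; D_c ≈ 7.33 mg/L; min DO ≈ 1.48 mg/L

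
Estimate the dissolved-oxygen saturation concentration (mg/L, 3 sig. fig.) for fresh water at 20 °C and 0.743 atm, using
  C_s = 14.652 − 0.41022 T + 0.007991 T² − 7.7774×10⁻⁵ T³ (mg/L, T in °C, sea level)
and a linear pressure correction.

C_s ≈ 6.70 mg/L

At sea level: C_s = 14.652 − 0.41022×20 + 0.007991×20² − 7.7774×10⁻⁵×20³ = 9.022 mg/L.
Pressure correction: C_s' = 9.022 × 0.743 = 6.703 mg/L.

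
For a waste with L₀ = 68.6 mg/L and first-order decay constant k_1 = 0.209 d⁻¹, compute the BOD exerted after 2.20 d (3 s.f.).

y_t = L₀(1 − e^(−k_1 t)) = 68.6 × (1 − e^(−0.209×2.20))
= 68.6 × (1 − 0.6314) = 68.6 × 0.3686 = 25.29 mg/L.

y ≈ 25.3 mg/L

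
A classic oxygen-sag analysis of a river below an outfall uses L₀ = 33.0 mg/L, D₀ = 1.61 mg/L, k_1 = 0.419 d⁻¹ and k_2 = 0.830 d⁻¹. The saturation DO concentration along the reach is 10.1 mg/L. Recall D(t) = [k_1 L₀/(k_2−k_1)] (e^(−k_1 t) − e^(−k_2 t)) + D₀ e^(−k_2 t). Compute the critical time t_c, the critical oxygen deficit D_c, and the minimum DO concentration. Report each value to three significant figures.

t_c ≈ 1.54 d; D_c ≈ 8.72 mg/L; min DO ≈ 1.38 mg/L

With k_2/k_1 = 1.981 and 1 − D₀(k_2−k_1)/(k_1 L₀) = 0.9521,
t_c = ln(1.981 × 0.9521) / (0.830 − 0.419) = ln(1.886) / 0.4110 = 0.6345/0.4110 = 1.544 d.
D_c = (k_1/k_2) L₀ e^(−k_1 t_c) = (0.419/0.830) × 33.0 × e^(−0.419×1.544) = 0.5048 × 33.0 × 0.5237 = 8.724 mg/L.
Minimum DO = C_s − D_c = 10.1 − 8.724 = 1.376 mg/L.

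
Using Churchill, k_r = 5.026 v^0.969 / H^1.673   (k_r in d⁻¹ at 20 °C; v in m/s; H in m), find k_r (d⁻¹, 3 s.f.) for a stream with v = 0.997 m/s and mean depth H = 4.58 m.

k_r = 5.026 × 0.997^0.969 / 4.58^1.673 = 5.026 × 0.9971 / 12.75 = 0.3929 d⁻¹.

k_r ≈ 0.393 d⁻¹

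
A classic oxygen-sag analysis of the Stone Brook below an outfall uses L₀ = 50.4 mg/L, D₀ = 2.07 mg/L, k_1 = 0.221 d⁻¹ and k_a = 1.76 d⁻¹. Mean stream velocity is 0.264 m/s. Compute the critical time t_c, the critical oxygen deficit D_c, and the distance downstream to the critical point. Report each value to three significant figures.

t_c = [1/(k_a−k_1)] ln[(k_a/k_1)(1 − D₀(k_a−k_1)/(k_1 L₀))]
= [1/(1.76−0.221)] ln[(1.76/0.221)(1 − 2.07×1.539/(0.221×50.4))]
= (1/1.539) ln[7.964 × 0.7140] = 0.6498 × ln(5.686) = 0.6498 × 1.738 = 1.129 d.
L(t_c) = L₀ e^(−k_1 t_c) = 50.4 × 0.7791 = 39.27 mg/L, and at the critical point k_a D_c = k_1 L, so D_c = (0.221/1.76) × 39.27 = 4.931 mg/L.
x_c = v t_c = 0.264 m/s × 1.129 d × 86400 s/d = 25760 m ≈ 25.8 km.

t_c ≈ 1.13 d; D_c ≈ 4.93 mg/L; x_c ≈ 25.8 km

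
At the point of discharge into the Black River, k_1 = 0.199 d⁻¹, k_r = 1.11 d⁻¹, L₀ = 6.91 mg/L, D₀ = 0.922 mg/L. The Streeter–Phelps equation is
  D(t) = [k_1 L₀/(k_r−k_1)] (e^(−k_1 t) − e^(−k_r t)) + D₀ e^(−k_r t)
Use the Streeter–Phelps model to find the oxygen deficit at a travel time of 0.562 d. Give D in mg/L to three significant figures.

k_1 L₀/(k_r−k_1) = 0.199×6.91/(1.11−0.199) = 1.375/0.9110 = 1.509 mg/L.
e^(−k_1 t) = e^(−0.199×0.5620) = 0.8942; e^(−k_r t) = e^(−1.11×0.5620) = 0.5359.
D = 1.509 × (0.8942 − 0.5359) + 0.922 × 0.5359 = 0.5408 + 0.4941 = 1.035 mg/L.

D ≈ 1.03 mg/L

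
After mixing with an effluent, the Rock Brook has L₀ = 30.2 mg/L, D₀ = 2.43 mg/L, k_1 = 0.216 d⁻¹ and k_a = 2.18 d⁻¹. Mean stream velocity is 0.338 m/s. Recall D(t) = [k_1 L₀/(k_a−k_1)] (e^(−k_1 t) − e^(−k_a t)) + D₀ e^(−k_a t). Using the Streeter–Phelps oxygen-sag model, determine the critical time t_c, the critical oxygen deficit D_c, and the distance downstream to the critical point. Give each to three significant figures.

t_c ≈ 0.507 d; D_c ≈ 2.68 mg/L; x_c ≈ 14.8 km

With k_a/k_1 = 10.09 and 1 − D₀(k_a−k_1)/(k_1 L₀) = 0.2684,
t_c = ln(10.09 × 0.2684) / (2.18 − 0.216) = ln(2.709) / 1.964 = 0.9964/1.964 = 0.5074 d.
D_c = (k_1/k_a) L₀ e^(−k_1 t_c) = (0.216/2.18) × 30.2 × e^(−0.216×0.5074) = 0.09908 × 30.2 × 0.8962 = 2.682 mg/L.
x_c = v t_c = 0.338 m/s × 0.5074 d × 86400 s/d = 14820 m ≈ 14.8 km.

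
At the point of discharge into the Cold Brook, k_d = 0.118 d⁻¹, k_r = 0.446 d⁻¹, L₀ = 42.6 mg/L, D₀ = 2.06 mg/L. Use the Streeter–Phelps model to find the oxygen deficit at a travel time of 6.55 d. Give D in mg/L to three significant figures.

D ≈ 6.36 mg/L

k_d L₀/(k_r−k_d) = 0.118×42.6/(0.446−0.118) = 5.027/0.3280 = 15.33 mg/L.
e^(−k_d t) = e^(−0.118×6.550) = 0.4617; e^(−k_r t) = e^(−0.446×6.550) = 0.05386.
D = 15.33 × (0.4617 − 0.05386) + 2.06 × 0.05386 = 6.250 + 0.1110 = 6.361 mg/L.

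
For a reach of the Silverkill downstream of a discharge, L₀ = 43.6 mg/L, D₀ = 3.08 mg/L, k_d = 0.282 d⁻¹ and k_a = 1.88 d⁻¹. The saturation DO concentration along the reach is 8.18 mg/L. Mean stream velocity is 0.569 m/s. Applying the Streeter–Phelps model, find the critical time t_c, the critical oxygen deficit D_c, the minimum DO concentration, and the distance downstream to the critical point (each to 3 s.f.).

With k_a/k_d = 6.667 and 1 − D₀(k_a−k_d)/(k_d L₀) = 0.5997,
t_c = ln(6.667 × 0.5997) / (1.88 − 0.282) = ln(3.998) / 1.598 = 1.386/1.598 = 0.8672 d.
D_c = (k_d/k_a) L₀ e^(−k_d t_c) = (0.282/1.88) × 43.6 × e^(−0.282×0.8672) = 0.1500 × 43.6 × 0.7831 = 5.121 mg/L.
Minimum DO = C_s − D_c = 8.18 − 5.121 = 3.059 mg/L.
x_c = v t_c = 0.569 m/s × 0.8672 d × 86400 s/d = 42630 m ≈ 42.6 km.

t_c ≈ 0.867 d; D_c ≈ 5.12 mg/L; min DO ≈ 3.06 mg/L; x_c ≈ 42.6 km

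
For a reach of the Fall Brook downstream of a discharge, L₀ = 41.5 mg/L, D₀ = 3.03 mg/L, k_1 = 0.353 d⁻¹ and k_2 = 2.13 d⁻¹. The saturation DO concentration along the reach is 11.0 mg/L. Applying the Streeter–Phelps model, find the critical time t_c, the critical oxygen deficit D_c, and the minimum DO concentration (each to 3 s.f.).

With k_2/k_1 = 6.034 and 1 − D₀(k_2−k_1)/(k_1 L₀) = 0.6325,
t_c = ln(6.034 × 0.6325) / (2.13 − 0.353) = ln(3.816) / 1.777 = 1.339/1.777 = 0.7537 d.
L(t_c) = L₀ e^(−k_1 t_c) = 41.5 × 0.7664 = 31.81 mg/L, and at the critical point k_2 D_c = k_1 L, so D_c = (0.353/2.13) × 31.81 = 5.271 mg/L.
Minimum DO = C_s − D_c = 11.0 − 5.271 = 5.729 mg/L.

t_c ≈ 0.754 d; D_c ≈ 5.27 mg/L; min DO ≈ 5.73 mg/L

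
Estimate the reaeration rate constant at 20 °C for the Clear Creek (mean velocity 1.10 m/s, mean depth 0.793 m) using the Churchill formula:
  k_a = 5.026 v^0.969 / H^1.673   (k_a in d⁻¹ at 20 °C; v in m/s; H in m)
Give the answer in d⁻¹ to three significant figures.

k_a ≈ 8.13 d⁻¹

k_a = 5.026 × 1.10^0.969 / 0.793^1.673 = 5.026 × 1.097 / 0.6784 = 8.125 d⁻¹.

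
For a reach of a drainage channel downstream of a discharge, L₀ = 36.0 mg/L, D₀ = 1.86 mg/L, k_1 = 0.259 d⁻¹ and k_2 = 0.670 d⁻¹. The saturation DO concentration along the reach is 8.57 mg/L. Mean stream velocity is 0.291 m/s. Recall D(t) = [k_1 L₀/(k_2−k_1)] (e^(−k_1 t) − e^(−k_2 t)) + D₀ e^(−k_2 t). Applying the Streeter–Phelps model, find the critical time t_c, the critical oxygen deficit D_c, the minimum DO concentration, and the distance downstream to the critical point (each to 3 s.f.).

t_c ≈ 2.10 d; D_c ≈ 8.07 mg/L; min DO ≈ 0.501 mg/L; x_c ≈ 52.9 km

At the critical point dD/dt = 0, so k_1 L₀ e^(−k_1 t) = k_2 D. Substituting D(t) from the Streeter–Phelps equation and solving for t gives
t_c = ln[(k_2/k_1)(1 − D₀(k_2−k_1)/(k_1 L₀))] / (k_2−k_1).
Here k_2−k_1 = 0.4110 d⁻¹ and 1 − D₀(k_2−k_1)/(k_1 L₀) = 1 − 1.86×0.4110/(0.259×36.0) = 0.9180, so
t_c = ln(2.587 × 0.9180) / 0.4110 = 0.8649 / 0.4110 = 2.104 d.
D_c = (k_1/k_2) L₀ e^(−k_1 t_c) = (0.259/0.670) × 36.0 × e^(−0.259×2.104) = 0.3866 × 36.0 × 0.5798 = 8.069 mg/L.
Minimum DO = C_s − D_c = 8.57 − 8.069 = 0.5010 mg/L.
x_c = v t_c = 0.291 m/s × 2.104 d × 86400 s/d = 52910 m ≈ 52.9 km.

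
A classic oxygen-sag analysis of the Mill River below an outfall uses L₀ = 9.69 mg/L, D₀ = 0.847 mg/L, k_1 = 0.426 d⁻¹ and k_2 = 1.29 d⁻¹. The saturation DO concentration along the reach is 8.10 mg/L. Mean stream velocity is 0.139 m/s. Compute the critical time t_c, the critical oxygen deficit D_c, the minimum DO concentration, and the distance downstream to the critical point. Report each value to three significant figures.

t_c = [1/(k_2−k_1)] ln[(k_2/k_1)(1 − D₀(k_2−k_1)/(k_1 L₀))]
= [1/(1.29−0.426)] ln[(1.29/0.426)(1 − 0.847×0.8640/(0.426×9.69))]
= (1/0.8640) ln[3.028 × 0.8227] = 1.157 × ln(2.491) = 1.157 × 0.9128 = 1.057 d.
D_c = (k_1/k_2) L₀ e^(−k_1 t_c) = (0.426/1.29) × 9.69 × e^(−0.426×1.057) = 0.3302 × 9.69 × 0.6376 = 2.040 mg/L.
Minimum DO = C_s − D_c = 8.10 − 2.040 = 6.060 mg/L.
x_c = v t_c = 0.139 m/s × 1.057 d × 86400 s/d = 12690 m ≈ 12.7 km.

t_c ≈ 1.06 d; D_c ≈ 2.04 mg/L; min DO ≈ 6.06 mg/L; x_c ≈ 12.7 km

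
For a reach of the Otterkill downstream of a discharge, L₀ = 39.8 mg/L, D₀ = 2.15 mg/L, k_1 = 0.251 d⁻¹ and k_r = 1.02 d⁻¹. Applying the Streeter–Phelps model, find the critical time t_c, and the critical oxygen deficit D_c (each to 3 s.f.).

With k_r/k_1 = 4.064 and 1 − D₀(k_r−k_1)/(k_1 L₀) = 0.8345,
t_c = ln(4.064 × 0.8345) / (1.02 − 0.251) = ln(3.391) / 0.7690 = 1.221/0.7690 = 1.588 d.
D_c = (k_1/k_r) L₀ e^(−k_1 t_c) = (0.251/1.02) × 39.8 × e^(−0.251×1.588) = 0.2461 × 39.8 × 0.6713 = 6.574 mg/L.

t_c ≈ 1.59 d; D_c ≈ 6.57 mg/L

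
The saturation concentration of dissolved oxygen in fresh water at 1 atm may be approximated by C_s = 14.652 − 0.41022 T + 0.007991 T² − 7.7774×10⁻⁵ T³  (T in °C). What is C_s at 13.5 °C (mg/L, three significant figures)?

C_s = 14.652 − 0.41022×13.5 + 0.007991×13.5² − 7.7774×10⁻⁵×13.5³ = 10.38 mg/L.

C_s ≈ 10.4 mg/L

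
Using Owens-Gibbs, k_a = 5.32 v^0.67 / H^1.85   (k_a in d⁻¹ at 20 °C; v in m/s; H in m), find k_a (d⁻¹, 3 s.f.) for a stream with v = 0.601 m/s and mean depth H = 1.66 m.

k_a = 5.32 × 0.601^0.67 / 1.66^1.85 = 5.32 × 0.7110 / 2.554 = 1.481 d⁻¹.

k_a ≈ 1.48 d⁻¹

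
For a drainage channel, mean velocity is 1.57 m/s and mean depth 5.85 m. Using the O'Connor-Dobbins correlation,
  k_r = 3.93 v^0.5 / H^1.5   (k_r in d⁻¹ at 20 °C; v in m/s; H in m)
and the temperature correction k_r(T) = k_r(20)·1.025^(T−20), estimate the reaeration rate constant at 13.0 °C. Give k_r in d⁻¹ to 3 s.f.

k_r ≈ 0.293 d⁻¹

k_r(20) = 3.93 × 1.57^0.5 / 5.85^1.5 = 3.93 × 1.253 / 14.15 = 0.3480 d⁻¹.
k_r(13.0) = 0.3480 × 1.025^(13.0−20) = 0.3480 × 0.8413 = 0.2928 d⁻¹.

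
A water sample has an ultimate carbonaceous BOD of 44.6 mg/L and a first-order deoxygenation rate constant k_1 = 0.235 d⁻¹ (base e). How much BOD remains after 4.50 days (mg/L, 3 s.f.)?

L_t = L₀ e^(−k_1 t) = 44.6 × e^(−0.235×4.50) = 44.6 × 0.3473 = 15.49 mg/L.

L ≈ 15.5 mg/L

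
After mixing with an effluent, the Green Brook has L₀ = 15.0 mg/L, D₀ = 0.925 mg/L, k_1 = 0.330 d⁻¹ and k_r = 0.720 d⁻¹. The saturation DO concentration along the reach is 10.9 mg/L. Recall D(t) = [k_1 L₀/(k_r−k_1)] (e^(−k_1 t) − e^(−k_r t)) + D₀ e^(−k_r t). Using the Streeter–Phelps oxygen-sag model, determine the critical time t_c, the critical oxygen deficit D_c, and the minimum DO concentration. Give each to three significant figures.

At the critical point dD/dt = 0, so k_1 L₀ e^(−k_1 t) = k_r D. Substituting D(t) from the Streeter–Phelps equation and solving for t gives
t_c = ln[(k_r/k_1)(1 − D₀(k_r−k_1)/(k_1 L₀))] / (k_r−k_1).
Here k_r−k_1 = 0.3900 d⁻¹ and 1 − D₀(k_r−k_1)/(k_1 L₀) = 1 − 0.925×0.3900/(0.330×15.0) = 0.9271, so
t_c = ln(2.182 × 0.9271) / 0.3900 = 0.7045 / 0.3900 = 1.806 d.
L(t_c) = L₀ e^(−k_1 t_c) = 15.0 × 0.5510 = 8.264 mg/L, and at the critical point k_r D_c = k_1 L, so D_c = (0.330/0.720) × 8.264 = 3.788 mg/L.
Minimum DO = C_s − D_c = 10.9 − 3.788 = 7.112 mg/L.

t_c ≈ 1.81 d; D_c ≈ 3.79 mg/L; min DO ≈ 7.11 mg/L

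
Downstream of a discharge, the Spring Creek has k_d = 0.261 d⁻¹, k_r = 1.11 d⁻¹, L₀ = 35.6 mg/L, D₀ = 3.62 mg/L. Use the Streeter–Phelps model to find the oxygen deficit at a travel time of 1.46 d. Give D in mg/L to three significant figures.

D ≈ 6.03 mg/L

k_d L₀/(k_r−k_d) = 0.261×35.6/(1.11−0.261) = 9.292/0.8490 = 10.94 mg/L.
e^(−k_d t) = e^(−0.261×1.460) = 0.6831; e^(−k_r t) = e^(−1.11×1.460) = 0.1978.
D = 10.94 × (0.6831 − 0.1978) + 3.62 × 0.1978 = 5.312 + 0.7160 = 6.028 mg/L.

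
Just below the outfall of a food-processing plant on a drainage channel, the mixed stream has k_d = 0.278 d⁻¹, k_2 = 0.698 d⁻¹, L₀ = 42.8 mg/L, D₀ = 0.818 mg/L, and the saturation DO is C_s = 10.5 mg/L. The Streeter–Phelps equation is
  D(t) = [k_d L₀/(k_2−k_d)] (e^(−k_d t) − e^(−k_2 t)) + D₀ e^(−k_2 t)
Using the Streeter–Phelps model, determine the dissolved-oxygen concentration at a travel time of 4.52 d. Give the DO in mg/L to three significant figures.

k_d L₀/(k_2−k_d) = 0.278×42.8/(0.698−0.278) = 11.90/0.4200 = 28.33 mg/L.
e^(−k_d t) = e^(−0.278×4.520) = 0.2846; e^(−k_2 t) = e^(−0.698×4.520) = 0.04264.
D = 28.33 × (0.2846 − 0.04264) + 0.818 × 0.04264 = 6.856 + 0.03488 = 6.890 mg/L.
DO = C_s − D = 10.5 − 6.890 = 3.610 mg/L.

DO ≈ 3.61 mg/L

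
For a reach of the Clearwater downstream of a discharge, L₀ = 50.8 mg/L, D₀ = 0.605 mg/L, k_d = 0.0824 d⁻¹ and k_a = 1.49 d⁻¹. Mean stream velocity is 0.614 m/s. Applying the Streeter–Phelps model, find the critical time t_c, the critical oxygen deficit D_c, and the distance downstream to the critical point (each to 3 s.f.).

t_c ≈ 1.90 d; D_c ≈ 2.40 mg/L; x_c ≈ 101 km

At the critical point dD/dt = 0, so k_d L₀ e^(−k_d t) = k_a D. Substituting D(t) from the Streeter–Phelps equation and solving for t gives
t_c = ln[(k_a/k_d)(1 − D₀(k_a−k_d)/(k_d L₀))] / (k_a−k_d).
Here k_a−k_d = 1.408 d⁻¹ and 1 − D₀(k_a−k_d)/(k_d L₀) = 1 − 0.605×1.408/(0.0824×50.8) = 0.7966, so
t_c = ln(18.08 × 0.7966) / 1.408 = 2.667 / 1.408 = 1.895 d.
L(t_c) = L₀ e^(−k_d t_c) = 50.8 × 0.8554 = 43.46 mg/L, and at the critical point k_a D_c = k_d L, so D_c = (0.0824/1.49) × 43.46 = 2.403 mg/L.
x_c = v t_c = 0.614 m/s × 1.895 d × 86400 s/d = 100500 m ≈ 101 km.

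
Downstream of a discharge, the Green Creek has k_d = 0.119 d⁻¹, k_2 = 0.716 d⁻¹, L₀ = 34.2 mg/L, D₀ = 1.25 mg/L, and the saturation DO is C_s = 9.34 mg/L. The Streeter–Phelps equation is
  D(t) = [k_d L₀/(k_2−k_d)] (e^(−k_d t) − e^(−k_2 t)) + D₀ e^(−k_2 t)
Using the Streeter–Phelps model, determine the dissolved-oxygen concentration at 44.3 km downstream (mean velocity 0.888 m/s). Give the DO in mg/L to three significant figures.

DO ≈ 6.66 mg/L

Travel time t = x/v = 44.3 km / (0.888 m/s) = 44300 m / 0.888 m/s = 49890 s = 0.5774 d.
k_d L₀/(k_2−k_d) = 0.119×34.2/(0.716−0.119) = 4.070/0.5970 = 6.817 mg/L.
e^(−k_d t) = e^(−0.119×0.5774) = 0.9336; e^(−k_2 t) = e^(−0.716×0.5774) = 0.6614.
D = 6.817 × (0.9336 − 0.6614) + 1.25 × 0.6614 = 1.856 + 0.8267 = 2.682 mg/L.
DO = C_s − D = 9.34 − 2.682 = 6.658 mg/L.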